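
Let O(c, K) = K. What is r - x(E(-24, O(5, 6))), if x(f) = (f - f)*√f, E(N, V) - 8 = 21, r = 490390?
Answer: 490390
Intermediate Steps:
E(N, V) = 29 (E(N, V) = 8 + 21 = 29)
x(f) = 0 (x(f) = 0*√f = 0)
r - x(E(-24, O(5, 6))) = 490390 - 1*0 = 490390 + 0 = 490390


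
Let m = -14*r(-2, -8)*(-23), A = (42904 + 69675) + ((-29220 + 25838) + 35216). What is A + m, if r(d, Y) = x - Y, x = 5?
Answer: 148599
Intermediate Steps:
r(d, Y) = 5 - Y
A = 144413 (A = 112579 + (-3382 + 35216) = 112579 + 31834 = 144413)
m = 4186 (m = -14*(5 - 1*(-8))*(-23) = -14*(5 + 8)*(-23) = -14*13*(-23) = -182*(-23) = 4186)
A + m = 144413 + 4186 = 148599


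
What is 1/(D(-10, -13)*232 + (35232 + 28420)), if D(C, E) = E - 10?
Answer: 1/58316 ≈ 1.7148e-5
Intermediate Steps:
D(C, E) = -10 + E
1/(D(-10, -13)*232 + (35232 + 28420)) = 1/((-10 - 13)*232 + (35232 + 28420)) = 1/(-23*232 + 63652) = 1/(-5336 + 63652) = 1/58316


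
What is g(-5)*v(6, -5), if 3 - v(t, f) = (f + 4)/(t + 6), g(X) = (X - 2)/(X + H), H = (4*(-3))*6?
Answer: 37/132 ≈ 0.28030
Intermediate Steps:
H = -72 (H = -12*6 = -72)
g(X) = (-2 + X)/(-72 + X) (g(X) = (X - 2)/(X - 72) = (-2 + X)/(-72 + X))
v(t, f) = 3 - (4 + f)/(6 + t) (v(t, f) = 3 - (f + 4)/(t + 6) = 3 - (4 + f)/(6 + t))
g(-5)*v(6, -5) = ((-2 - 5)/(-72 - 5))*((14 - 1*(-5) + 3*6)/(6 + 6)) = (-7/(-77))*((14 + 5 + 18)/12) = (-1/77*(-7))*((1/12)*37) = (1/11)*(37/12) = 37/132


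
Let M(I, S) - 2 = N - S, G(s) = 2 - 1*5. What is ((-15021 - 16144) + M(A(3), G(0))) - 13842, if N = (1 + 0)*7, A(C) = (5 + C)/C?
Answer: -44995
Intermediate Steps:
G(s) = -3 (G(s) = 2 - 5 = -3)
A(C) = (5 + C)/C
N = 7 (N = 1*7 = 7)
M(I, S) = 9 - S (M(I, S) = 2 + (7 - S) = 9 - S)
((-15021 - 16144) + M(A(3), G(0))) - 13842 = ((-15021 - 16144) + (9 - 1*(-3))) - 13842 = (-31165 + (9 + 3)) - 13842 = (-31165 + 12) - 13842 = -31153 - 13842 = -44995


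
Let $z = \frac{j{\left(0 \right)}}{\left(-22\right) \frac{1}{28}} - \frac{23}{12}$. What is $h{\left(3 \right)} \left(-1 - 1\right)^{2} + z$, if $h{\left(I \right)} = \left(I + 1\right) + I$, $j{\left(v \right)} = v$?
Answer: $\frac{313}{12} \approx 26.083$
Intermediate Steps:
$h{\left(I \right)} = 1 + 2 I$ ($h{\left(I \right)} = \left(1 + I\right) + I = 1 + 2 I$)
$z = - \frac{23}{12}$ ($z = \frac{0}{\left(-22\right) \frac{1}{28}} - \frac{23}{12} = \frac{0}{- \frac{11}{14}} - \frac{23}{12} = 0 \left(- \frac{14}{11}\right) - \frac{23}{12} = 0 - \frac{23}{12} = - \frac{23}{12} \approx -1.9167$)
$h{\left(3 \right)} \left(-1 - 1\right)^{2} + z = \left(1 + 2 \cdot 3\right) \left(-1 - 1\right)^{2} - \frac{23}{12} = \left(1 + 6\right) \left(-2\right)^{2} - \frac{23}{12} = 7 \cdot 4 - \frac{23}{12} = 28 - \frac{23}{12} = \frac{313}{12}$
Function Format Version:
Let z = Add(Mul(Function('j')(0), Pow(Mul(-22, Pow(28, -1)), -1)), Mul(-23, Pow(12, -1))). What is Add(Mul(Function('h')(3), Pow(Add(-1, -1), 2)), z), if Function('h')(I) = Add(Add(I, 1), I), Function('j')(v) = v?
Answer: Rational(313, 12) ≈ 26.083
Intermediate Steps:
Function('h')(I) = Add(1, Mul(2, I)) (Function('h')(I) = Add(Add(1, I), I) = Add(1, Mul(2, I)))
z = Rational(-23, 12) (z = Add(Mul(0, Pow(Mul(-22, Pow(28, -1)), -1)), Mul(-23, Pow(12, -1))) = Add(Mul(0, Pow(Mul(-22, Rational(1, 28)), -1)), Mul(-23, Rational(1, 12))) = Add(Mul(0, Pow(Rational(-11, 14), -1)), Rational(-23, 12)) = Add(Mul(0, Rational(-14, 11)), Rational(-23, 12)) = Add(0, Rational(-23, 12)) = Rational(-23, 12) ≈ -1.9167)
Add(Mul(Function('h')(3), Pow(Add(-1, -1), 2)), z) = Add(Mul(Add(1, Mul(2, 3)), Pow(Add(-1, -1), 2)), Rational(-23, 12)) = Add(Mul(Add(1, 6), Pow(-2, 2)), Rational(-23, 12)) = Add(Mul(7, 4), Rational(-23, 12)) = Add(28, Rational(-23, 12)) = Rational(313, 12)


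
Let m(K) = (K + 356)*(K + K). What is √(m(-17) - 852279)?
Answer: I*√863805 ≈ 929.41*I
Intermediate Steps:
m(K) = 2*K*(356 + K) (m(K) = (356 + K)*(2*K) = 2*K*(356 + K))
√(m(-17) - 852279) = √(2*(-17)*(356 - 17) - 852279) = √(2*(-17)*339 - 852279) = √(-11526 - 852279) = √(-863805) = I*√863805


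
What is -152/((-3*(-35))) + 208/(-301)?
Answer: -9656/4515 ≈ -2.1386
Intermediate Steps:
-152/((-3*(-35))) + 208/(-301) = -152/105 + 208*(-1/301) = -152*1/105 - 208/301 = -152/105 - 208/301 = -9656/4515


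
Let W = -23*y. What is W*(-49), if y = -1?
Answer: -1127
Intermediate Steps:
W = 23 (W = -23*(-1) = 23)
W*(-49) = 23*(-49) = -1127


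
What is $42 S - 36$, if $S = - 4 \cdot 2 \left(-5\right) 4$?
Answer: $6684$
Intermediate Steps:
$S = 160$ ($S = \left(-4\right) \left(-10\right) 4 = 40 \cdot 4 = 160$)
$42 S - 36 = 42 \cdot 160 - 36 = 6720 - 36 = 6684$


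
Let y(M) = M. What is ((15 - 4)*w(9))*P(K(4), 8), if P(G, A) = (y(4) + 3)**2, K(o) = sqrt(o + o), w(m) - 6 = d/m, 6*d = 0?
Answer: 3234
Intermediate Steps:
d = 0 (d = (1/6)*0 = 0)
w(m) = 6 (w(m) = 6 + 0/m = 6 + 0 = 6)
K(o) = sqrt(2)*sqrt(o) (K(o) = sqrt(2*o) = sqrt(2)*sqrt(o))
P(G, A) = 49 (P(G, A) = (4 + 3)**2 = 7**2 = 49)
((15 - 4)*w(9))*P(K(4), 8) = ((15 - 4)*6)*49 = (11*6)*49 = 66*49 = 3234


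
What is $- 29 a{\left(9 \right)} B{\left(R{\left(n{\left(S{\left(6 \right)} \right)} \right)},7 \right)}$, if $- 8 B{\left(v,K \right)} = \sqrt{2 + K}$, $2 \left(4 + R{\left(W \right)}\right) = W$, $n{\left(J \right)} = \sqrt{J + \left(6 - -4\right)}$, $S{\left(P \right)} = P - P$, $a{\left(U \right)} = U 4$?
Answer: $\frac{783}{2} \approx 391.5$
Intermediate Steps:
$a{\left(U \right)} = 4 U$
$S{\left(P \right)} = 0$
$n{\left(J \right)} = \sqrt{10 + J}$ ($n{\left(J \right)} = \sqrt{J + \left(6 + 4\right)} = \sqrt{J + 10} = \sqrt{10 + J}$)
$R{\left(W \right)} = -4 + \frac{W}{2}$
$B{\left(v,K \right)} = - \frac{\sqrt{2 + K}}{8}$
$- 29 a{\left(9 \right)} B{\left(R{\left(n{\left(S{\left(6 \right)} \right)} \right)},7 \right)} = - 29 \cdot 4 \cdot 9 \left(- \frac{\sqrt{2 + 7}}{8}\right) = \left(-29\right) 36 \left(- \frac{\sqrt{9}}{8}\right) = - 1044 \left(\left(- \frac{1}{8}\right) 3\right) = \left(-1044\right) \left(- \frac{3}{8}\right) = \frac{783}{2}$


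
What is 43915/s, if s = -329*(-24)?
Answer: 43915/7896 ≈ 5.5617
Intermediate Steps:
s = 7896
43915/s = 43915/7896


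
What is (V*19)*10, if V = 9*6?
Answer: 10260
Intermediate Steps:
V = 54
(V*19)*10 = (54*19)*10 = 1026*10 = 10260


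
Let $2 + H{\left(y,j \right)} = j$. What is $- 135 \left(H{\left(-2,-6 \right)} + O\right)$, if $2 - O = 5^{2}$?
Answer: $4185$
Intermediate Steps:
$H{\left(y,j \right)} = -2 + j$
$O = -23$ ($O = 2 - 5^{2} = 2 - 25 = -23$)
$- 135 \left(H{\left(-2,-6 \right)} + O\right) = - 135 \left(\left(-2 - 6\right) - 23\right) = - 135 \left(-8 - 23\right) = \left(-135\right) \left(-31\right) = 4185$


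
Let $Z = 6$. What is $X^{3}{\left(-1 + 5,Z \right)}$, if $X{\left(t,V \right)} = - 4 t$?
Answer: $-4096$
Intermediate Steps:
$X^{3}{\left(-1 + 5,Z \right)} = \left(- 4 \left(-1 + 5\right)\right)^{3} = \left(\left(-4\right) 4\right)^{3} = \left(-16\right)^{3} = -4096$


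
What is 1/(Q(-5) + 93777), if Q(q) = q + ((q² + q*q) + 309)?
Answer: 1/94131 ≈ 1.0623e-5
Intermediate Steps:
Q(q) = 309 + q + 2*q² (Q(q) = q + ((q² + q²) + 309) = q + (2*q² + 309) = q + (309 + 2*q²) = 309 + q + 2*q²)
1/(Q(-5) + 93777) = 1/((309 - 5 + 2*(-5)²) + 93777) = 1/((309 - 5 + 2*25) + 93777) = 1/((309 - 5 + 50) + 93777) = 1/(354 + 93777) = 1/94131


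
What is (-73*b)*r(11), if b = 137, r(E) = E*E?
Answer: -1210121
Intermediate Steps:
r(E) = E²
(-73*b)*r(11) = -73*137*11² = -10001*121 = -1210121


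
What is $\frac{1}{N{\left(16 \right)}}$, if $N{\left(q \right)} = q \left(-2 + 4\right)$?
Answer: $\frac{1}{32} \approx 0.03125$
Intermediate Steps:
$N{\left(q \right)} = 2 q$ ($N{\left(q \right)} = q 2 = 2 q$)
$\frac{1}{N{\left(16 \right)}} = \frac{1}{2 \cdot 16} = \frac{1}{32}$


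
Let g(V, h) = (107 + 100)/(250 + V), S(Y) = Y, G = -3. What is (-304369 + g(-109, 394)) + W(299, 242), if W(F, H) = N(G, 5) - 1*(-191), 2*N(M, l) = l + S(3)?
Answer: -14296109/47 ≈ -3.0417e+5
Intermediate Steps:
g(V, h) = 207/(250 + V)
N(M, l) = 3/2 + l/2 (N(M, l) = (l + 3)/2 = (3 + l)/2 = 3/2 + l/2)
W(F, H) = 195 (W(F, H) = (3/2 + (½)*5) - 1*(-191) = (3/2 + 5/2) + 191 = 4 + 191 = 195)
(-304369 + g(-109, 394)) + W(299, 242) = (-304369 + 207/(250 - 109)) + 195 = (-304369 + 207/141) + 195 = (-304369 + 207*(1/141)) + 195 = (-304369 + 69/47) + 195 = -14305274/47 + 195 = -14296109/47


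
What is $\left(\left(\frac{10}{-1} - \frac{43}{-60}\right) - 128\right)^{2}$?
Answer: $\frac{67848169}{3600} \approx 18847.0$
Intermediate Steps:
$\left(\left(\frac{10}{-1} - \frac{43}{-60}\right) - 128\right)^{2} = \left(\left(10 \left(-1\right) - - \frac{43}{60}\right) - 128\right)^{2} = \left(\left(-10 + \frac{43}{60}\right) - 128\right)^{2} = \left(- \frac{557}{60} - 128\right)^{2} = \left(- \frac{8237}{60}\right)^{2} = \frac{67848169}{3600}$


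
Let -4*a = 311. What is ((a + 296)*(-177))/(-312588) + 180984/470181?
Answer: 11072094247/21773768656 ≈ 0.50851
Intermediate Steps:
a = -311/4 (a = -¼*311 = -311/4 ≈ -77.750)
((a + 296)*(-177))/(-312588) + 180984/470181 = ((-311/4 + 296)*(-177))/(-312588) + 180984/470181 = ((873/4)*(-177))*(-1/312588) + 180984*(1/470181) = -154521/4*(-1/312588) + 60328/156727 = 17169/138928 + 60328/156727 = 11072094247/21773768656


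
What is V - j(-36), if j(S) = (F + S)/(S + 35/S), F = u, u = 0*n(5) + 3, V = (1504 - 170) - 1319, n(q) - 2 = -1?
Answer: 1707/121 ≈ 14.107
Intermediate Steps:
n(q) = 1 (n(q) = 2 - 1 = 1)
V = 15 (V = 1334 - 1319 = 15)
u = 3 (u = 0*1 + 3 = 0 + 3 = 3)
F = 3
j(S) = (3 + S)/(S + 35/S)
V - j(-36) = 15 - (-36)*(3 - 36)/(35 + (-36)²) = 15 - (-36)*(-33)/(35 + 1296) = 15 - (-36)*(-33)/1331 = 15 - 1*108/121 = 15 - 108/121 = 1707/121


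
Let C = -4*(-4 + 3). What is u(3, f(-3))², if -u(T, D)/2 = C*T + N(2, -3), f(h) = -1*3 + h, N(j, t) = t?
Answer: 324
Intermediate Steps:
C = 4 (C = -4*(-1) = 4)
f(h) = -3 + h
u(T, D) = 6 - 8*T (u(T, D) = -2*(4*T - 3) = -2*(-3 + 4*T) = 6 - 8*T)
u(3, f(-3))² = (6 - 8*3)² = (6 - 24)² = (-18)² = 324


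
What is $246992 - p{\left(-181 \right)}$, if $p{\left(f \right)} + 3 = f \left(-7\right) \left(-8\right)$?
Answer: $257131$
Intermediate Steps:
$p{\left(f \right)} = -3 + 56 f$ ($p{\left(f \right)} = -3 + f \left(-7\right) \left(-8\right) = -3 + - 7 f \left(-8\right) = -3 + 56 f$)
$246992 - p{\left(-181 \right)} = 246992 - \left(-3 + 56 \left(-181\right)\right) = 246992 - \left(-3 - 10136\right) = 246992 - -10139 = 246992 + 10139 = 257131$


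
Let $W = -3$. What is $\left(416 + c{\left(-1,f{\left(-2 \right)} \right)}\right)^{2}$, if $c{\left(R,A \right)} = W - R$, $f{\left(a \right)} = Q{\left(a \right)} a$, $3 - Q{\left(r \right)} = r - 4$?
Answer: $171396$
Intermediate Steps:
$Q{\left(r \right)} = 7 - r$ ($Q{\left(r \right)} = 3 - \left(r - 4\right) = 3 - \left(-4 + r\right) = 7 - r$)
$f{\left(a \right)} = a \left(7 - a\right)$ ($f{\left(a \right)} = \left(7 - a\right) a = a \left(7 - a\right)$)
$c{\left(R,A \right)} = -3 - R$
$\left(416 + c{\left(-1,f{\left(-2 \right)} \right)}\right)^{2} = \left(416 - 2\right)^{2} = 414^{2} = 171396$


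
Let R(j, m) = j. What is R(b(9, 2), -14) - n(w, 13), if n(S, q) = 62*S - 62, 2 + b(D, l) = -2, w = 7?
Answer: -376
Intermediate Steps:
b(D, l) = -4 (b(D, l) = -2 - 2 = -4)
n(S, q) = -62 + 62*S
R(b(9, 2), -14) - n(w, 13) = -4 - (-62 + 62*7) = -4 - (-62 + 434) = -4 - 1*372 = -4 - 372 = -376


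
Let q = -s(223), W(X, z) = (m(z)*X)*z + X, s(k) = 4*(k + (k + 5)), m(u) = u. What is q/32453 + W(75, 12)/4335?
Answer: 1353357/551701 ≈ 2.4531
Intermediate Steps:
s(k) = 20 + 8*k (s(k) = 4*(k + (5 + k)) = 4*(5 + 2*k) = 20 + 8*k)
W(X, z) = X + X*z² (W(X, z) = (z*X)*z + X = (X*z)*z + X = X*z² + X = X + X*z²)
q = -1804 (q = -(20 + 8*223) = -(20 + 1784) = -1*1804 = -1804)
q/32453 + W(75, 12)/4335 = -1804/32453 + (75*(1 + 12²))/4335 = -1804*1/32453 + (75*(1 + 144))*(1/4335) = -1804/32453 + (75*145)*(1/4335) = -1804/32453 + 10875*(1/4335) = -1804/32453 + 725/289 = 1353357/551701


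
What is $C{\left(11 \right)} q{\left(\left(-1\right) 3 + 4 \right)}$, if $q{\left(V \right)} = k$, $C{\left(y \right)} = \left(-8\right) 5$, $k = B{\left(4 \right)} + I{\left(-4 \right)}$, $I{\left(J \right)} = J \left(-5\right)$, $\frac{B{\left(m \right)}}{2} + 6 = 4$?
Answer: $-640$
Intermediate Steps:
$B{\left(m \right)} = -4$ ($B{\left(m \right)} = -12 + 2 \cdot 4 = -12 + 8 = -4$)
$I{\left(J \right)} = - 5 J$
$k = 16$ ($k = -4 - -20 = -4 + 20 = 16$)
$C{\left(y \right)} = -40$
$q{\left(V \right)} = 16$
$C{\left(11 \right)} q{\left(\left(-1\right) 3 + 4 \right)} = \left(-40\right) 16 = -640$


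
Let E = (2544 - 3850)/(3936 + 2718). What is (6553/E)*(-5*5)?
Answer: 545045775/653 ≈ 8.3468e+5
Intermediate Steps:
E = -653/3327 (E = -1306/6654 = -1306*1/6654 = -653/3327 ≈ -0.19627)
(6553/E)*(-5*5) = (6553/(-653/3327))*(-5*5) = (6553*(-3327/653))*(-25) = -21801831/653*(-25) = 545045775/653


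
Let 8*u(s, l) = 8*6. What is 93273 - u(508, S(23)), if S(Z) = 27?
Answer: 93267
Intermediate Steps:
u(s, l) = 6 (u(s, l) = (8*6)/8 = (⅛)*48 = 6)
93273 - u(508, S(23)) = 93273 - 1*6 = 93273 - 6 = 93267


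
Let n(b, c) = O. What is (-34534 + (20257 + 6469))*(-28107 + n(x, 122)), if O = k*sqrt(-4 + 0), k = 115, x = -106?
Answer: 219459456 - 1795840*I ≈ 2.1946e+8 - 1.7958e+6*I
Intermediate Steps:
O = 230*I (O = 115*sqrt(-4 + 0) = 115*sqrt(-4) = 115*(2*I) = 230*I ≈ 230.0*I)
n(b, c) = 230*I
(-34534 + (20257 + 6469))*(-28107 + n(x, 122)) = (-34534 + (20257 + 6469))*(-28107 + 230*I) = (-34534 + 26726)*(-28107 + 230*I) = -7808*(-28107 + 230*I) = 219459456 - 1795840*I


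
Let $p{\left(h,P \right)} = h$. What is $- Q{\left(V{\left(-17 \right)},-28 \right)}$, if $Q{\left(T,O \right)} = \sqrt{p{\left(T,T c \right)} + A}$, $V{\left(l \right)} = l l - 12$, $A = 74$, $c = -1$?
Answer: $- 3 \sqrt{39} \approx -18.735$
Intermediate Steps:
$V{\left(l \right)} = -12 + l^{2}$ ($V{\left(l \right)} = l^{2} - 12 = -12 + l^{2}$)
$Q{\left(T,O \right)} = \sqrt{74 + T}$ ($Q{\left(T,O \right)} = \sqrt{T + 74} = \sqrt{74 + T}$)
$- Q{\left(V{\left(-17 \right)},-28 \right)} = - \sqrt{74 - \left(12 - \left(-17\right)^{2}\right)} = - \sqrt{74 + \left(-12 + 289\right)} = - \sqrt{74 + 277} = - \sqrt{351} = - 3 \sqrt{39}$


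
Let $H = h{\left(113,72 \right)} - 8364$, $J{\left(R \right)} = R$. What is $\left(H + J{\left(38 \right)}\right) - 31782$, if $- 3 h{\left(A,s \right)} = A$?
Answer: $- \frac{120437}{3} \approx -40146.0$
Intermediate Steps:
$h{\left(A,s \right)} = - \frac{A}{3}$
$H = - \frac{25205}{3}$ ($H = \left(- \frac{1}{3}\right) 113 - 8364 = - \frac{113}{3} - 8364 = - \frac{25205}{3} \approx -8401.7$)
$\left(H + J{\left(38 \right)}\right) - 31782 = \left(- \frac{25205}{3} + 38\right) - 31782 = - \frac{25091}{3} - 31782 = - \frac{120437}{3}$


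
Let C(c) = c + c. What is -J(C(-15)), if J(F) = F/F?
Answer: -1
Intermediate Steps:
C(c) = 2*c
J(F) = 1
-J(C(-15)) = -1*1 = -1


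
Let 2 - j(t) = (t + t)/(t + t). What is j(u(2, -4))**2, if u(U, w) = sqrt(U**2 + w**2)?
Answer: 1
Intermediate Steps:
j(t) = 1 (j(t) = 2 - (t + t)/(t + t) = 2 - 2*t/(2*t) = 2 - 2*t*1/(2*t) = 2 - 1*1 = 2 - 1 = 1)
j(u(2, -4))**2 = 1**2 = 1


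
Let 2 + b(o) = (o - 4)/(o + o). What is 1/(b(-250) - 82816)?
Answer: -250/20704373 ≈ -1.2075e-5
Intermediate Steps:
b(o) = -2 + (-4 + o)/(2*o) (b(o) = -2 + (o - 4)/(o + o) = -2 + (-4 + o)/((2*o)) = -2 + (-4 + o)*(1/(2*o)) = -2 + (-4 + o)/(2*o))
1/(b(-250) - 82816) = 1/((-3/2 - 2/(-250)) - 82816) = 1/((-3/2 - 2*(-1/250)) - 82816) = 1/((-3/2 + 1/125) - 82816) = 1/(-373/250 - 82816) = 1/(-20704373/250) = -250/20704373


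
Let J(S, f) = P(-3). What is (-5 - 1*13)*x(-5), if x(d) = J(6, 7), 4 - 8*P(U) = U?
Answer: -63/4 ≈ -15.750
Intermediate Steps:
P(U) = ½ - U/8
J(S, f) = 7/8 (J(S, f) = ½ - ⅛*(-3) = ½ + 3/8 = 7/8)
x(d) = 7/8
(-5 - 1*13)*x(-5) = (-5 - 1*13)*(7/8) = (-5 - 13)*(7/8) = -18*7/8 = -63/4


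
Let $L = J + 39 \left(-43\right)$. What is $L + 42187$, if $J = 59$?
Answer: $40569$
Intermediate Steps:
$L = -1618$ ($L = 59 + 39 \left(-43\right) = 59 - 1677 = -1618$)
$L + 42187 = -1618 + 42187 = 40569$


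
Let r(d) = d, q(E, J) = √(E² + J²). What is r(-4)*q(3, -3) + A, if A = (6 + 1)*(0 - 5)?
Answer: -35 - 12*√2 ≈ -51.971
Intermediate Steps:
A = -35 (A = 7*(-5) = -35)
r(-4)*q(3, -3) + A = -4*√(3² + (-3)²) - 35 = -4*√(9 + 9) - 35 = -12*√2 - 35 = -35 - 12*√2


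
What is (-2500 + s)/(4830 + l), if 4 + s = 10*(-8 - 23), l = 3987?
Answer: -938/2939 ≈ -0.31916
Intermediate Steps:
s = -314 (s = -4 + 10*(-8 - 23) = -4 + 10*(-31) = -4 - 310 = -314)
(-2500 + s)/(4830 + l) = (-2500 - 314)/(4830 + 3987) = -2814/8817 = -2814*1/8817 = -938/2939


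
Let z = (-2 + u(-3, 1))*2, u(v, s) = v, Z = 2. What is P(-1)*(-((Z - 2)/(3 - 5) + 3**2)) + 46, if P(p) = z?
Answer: 136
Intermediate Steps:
z = -10 (z = (-2 - 3)*2 = -5*2 = -10)
P(p) = -10
P(-1)*(-((Z - 2)/(3 - 5) + 3**2)) + 46 = -(-10)*((2 - 2)/(3 - 5) + 3**2) + 46 = -(-10)*(0/(-2) + 9) + 46 = -(-10)*(0*(-1/2) + 9) + 46 = -(-10)*(0 + 9) + 46 = -(-10)*9 + 46 = -10*(-9) + 46 = 90 + 46 = 136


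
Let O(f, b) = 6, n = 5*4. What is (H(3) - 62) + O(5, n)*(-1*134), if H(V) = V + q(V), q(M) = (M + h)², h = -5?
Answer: -859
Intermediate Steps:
q(M) = (-5 + M)² (q(M) = (M - 5)² = (-5 + M)²)
n = 20
H(V) = V + (-5 + V)²
(H(3) - 62) + O(5, n)*(-1*134) = ((3 + (-5 + 3)²) - 62) + 6*(-1*134) = ((3 + (-2)²) - 62) + 6*(-134) = ((3 + 4) - 62) - 804 = (7 - 62) - 804 = -55 - 804 = -859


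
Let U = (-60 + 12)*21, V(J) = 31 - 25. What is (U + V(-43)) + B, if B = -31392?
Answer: -32394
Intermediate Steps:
V(J) = 6
U = -1008 (U = -48*21 = -1008)
(U + V(-43)) + B = (-1008 + 6) - 31392 = -1002 - 31392 = -32394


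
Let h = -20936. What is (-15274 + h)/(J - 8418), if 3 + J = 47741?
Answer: -3621/3932 ≈ -0.92091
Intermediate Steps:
J = 47738 (J = -3 + 47741 = 47738)
(-15274 + h)/(J - 8418) = (-15274 - 20936)/(47738 - 8418) = -36210/39320 = -36210*1/39320 = -3621/3932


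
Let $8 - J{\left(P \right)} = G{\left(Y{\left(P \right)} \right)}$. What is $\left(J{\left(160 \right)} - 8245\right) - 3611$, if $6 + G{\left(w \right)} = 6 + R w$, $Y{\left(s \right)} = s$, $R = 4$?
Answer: $-12488$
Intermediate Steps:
$G{\left(w \right)} = 4 w$ ($G{\left(w \right)} = -6 + \left(6 + 4 w\right) = 4 w$)
$J{\left(P \right)} = 8 - 4 P$
$\left(J{\left(160 \right)} - 8245\right) - 3611 = \left(\left(8 - 640\right) - 8245\right) - 3611 = \left(-632 - 8245\right) - 3611 = -8877 - 3611 = -12488$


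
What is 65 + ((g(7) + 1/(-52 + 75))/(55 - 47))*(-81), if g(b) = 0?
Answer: 11879/184 ≈ 64.560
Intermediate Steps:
65 + ((g(7) + 1/(-52 + 75))/(55 - 47))*(-81) = 65 + ((0 + 1/(-52 + 75))/(55 - 47))*(-81) = 65 + ((0 + 1/23)/8)*(-81) = 65 + ((0 + 1/23)*(⅛))*(-81) = 65 + ((1/23)*(⅛))*(-81) = 65 + (1/184)*(-81) = 65 - 81/184 = 11879/184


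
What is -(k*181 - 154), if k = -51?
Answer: 9385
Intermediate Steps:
-(k*181 - 154) = -(-51*181 - 154) = -(-9231 - 154) = -1*(-9385) = 9385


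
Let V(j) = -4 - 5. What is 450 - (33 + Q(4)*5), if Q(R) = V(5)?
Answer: 462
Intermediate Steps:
V(j) = -9
Q(R) = -9
450 - (33 + Q(4)*5) = 450 - (33 - 9*5) = 450 - (33 - 45) = 450 - 1*(-12) = 450 + 12 = 462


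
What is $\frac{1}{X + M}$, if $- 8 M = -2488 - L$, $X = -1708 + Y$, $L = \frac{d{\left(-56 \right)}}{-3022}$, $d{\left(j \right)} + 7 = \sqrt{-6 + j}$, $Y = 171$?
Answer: $- \frac{716571055344}{878515906373423} + \frac{24176 i \sqrt{62}}{878515906373423} \approx -0.00081566 + 2.1669 \cdot 10^{-10} i$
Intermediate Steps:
$d{\left(j \right)} = -7 + \sqrt{-6 + j}$
$L = \frac{7}{3022} - \frac{i \sqrt{62}}{3022}$ ($L = \frac{-7 + \sqrt{-6 - 56}}{-3022} = \left(-7 + \sqrt{-62}\right) \left(- \frac{1}{3022}\right) = \left(-7 + i \sqrt{62}\right) \left(- \frac{1}{3022}\right) = \frac{7}{3022} - \frac{i \sqrt{62}}{3022} \approx 0.0023163 - 0.0026056 i$)
$X = -1537$ ($X = -1708 + 171 = -1537$)
$M = \frac{7518743}{24176} - \frac{i \sqrt{62}}{24176}$ ($M = - \frac{-2488 - \left(\frac{7}{3022} - \frac{i \sqrt{62}}{3022}\right)}{8} = - \frac{- \frac{7518743}{3022} + \frac{i \sqrt{62}}{3022}}{8} = \frac{7518743}{24176} - \frac{i \sqrt{62}}{24176} \approx 311.0 - 0.0003257 i$)
$\frac{1}{X + M} = \frac{1}{-1537 + \left(\frac{7518743}{24176} - \frac{i \sqrt{62}}{24176}\right)} = \frac{1}{- \frac{29639769}{24176} - \frac{i \sqrt{62}}{24176}}$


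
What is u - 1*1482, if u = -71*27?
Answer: -3399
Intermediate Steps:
u = -1917
u - 1*1482 = -1917 - 1*1482 = -1917 - 1482 = -3399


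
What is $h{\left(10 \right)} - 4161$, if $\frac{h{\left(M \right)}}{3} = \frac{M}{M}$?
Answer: $-4158$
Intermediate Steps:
$h{\left(M \right)} = 3$ ($h{\left(M \right)} = 3 \frac{M}{M} = 3 \cdot 1 = 3$)
$h{\left(10 \right)} - 4161 = 3 - 4161 = -4158$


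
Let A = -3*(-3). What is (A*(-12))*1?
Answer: -108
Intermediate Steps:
A = 9
(A*(-12))*1 = (9*(-12))*1 = -108*1 = -108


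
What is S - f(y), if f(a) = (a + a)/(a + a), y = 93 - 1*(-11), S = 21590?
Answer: 21589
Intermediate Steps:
y = 104 (y = 93 + 11 = 104)
f(a) = 1 (f(a) = (2*a)/((2*a)) = (2*a)*(1/(2*a)) = 1)
S - f(y) = 21590 - 1*1 = 21590 - 1 = 21589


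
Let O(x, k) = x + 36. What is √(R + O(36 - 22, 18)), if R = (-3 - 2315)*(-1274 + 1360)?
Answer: I*√199298 ≈ 446.43*I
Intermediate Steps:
O(x, k) = 36 + x
R = -199348 (R = -2318*86 = -199348)
√(R + O(36 - 22, 18)) = √(-199348 + (36 + (36 - 22))) = √(-199348 + (36 + 14)) = √(-199348 + 50) = √(-199298) = I*√199298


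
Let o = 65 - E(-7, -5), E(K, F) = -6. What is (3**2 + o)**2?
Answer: 6400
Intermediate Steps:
o = 71 (o = 65 - 1*(-6) = 65 + 6 = 71)
(3**2 + o)**2 = (3**2 + 71)**2 = (9 + 71)**2 = 80**2 = 6400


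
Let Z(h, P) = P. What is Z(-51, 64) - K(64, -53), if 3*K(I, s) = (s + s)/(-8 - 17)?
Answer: 4694/75 ≈ 62.587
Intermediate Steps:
K(I, s) = -2*s/75 (K(I, s) = ((s + s)/(-8 - 17))/3 = ((2*s)/(-25))/3 = ((2*s)*(-1/25))/3 = (-2*s/25)/3 = -2*s/75)
Z(-51, 64) - K(64, -53) = 64 - (-2)*(-53)/75 = 64 - 1*106/75 = 64 - 106/75 = 4694/75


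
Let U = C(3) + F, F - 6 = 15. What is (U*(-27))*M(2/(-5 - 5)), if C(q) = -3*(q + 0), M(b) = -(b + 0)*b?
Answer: 324/25 ≈ 12.960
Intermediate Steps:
F = 21 (F = 6 + 15 = 21)
M(b) = -b² (M(b) = -b*b = -b²)
C(q) = -3*q
U = 12 (U = -3*3 + 21 = -9 + 21 = 12)
(U*(-27))*M(2/(-5 - 5)) = (12*(-27))*(-(2/(-5 - 5))²) = -(-324)*(2/(-10))² = -(-324)*(2*(-⅒))² = -(-324)*(-⅕)² = -(-324)/25 = -324*(-1/25) = 324/25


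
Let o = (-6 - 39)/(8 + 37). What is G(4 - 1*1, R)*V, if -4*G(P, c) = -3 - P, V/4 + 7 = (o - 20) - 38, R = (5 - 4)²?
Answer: -396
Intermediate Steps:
R = 1 (R = 1² = 1)
o = -1 (o = -45/45 = -45*1/45 = -1)
V = -264 (V = -28 + 4*((-1 - 20) - 38) = -28 + 4*(-21 - 38) = -28 + 4*(-59) = -28 - 236 = -264)
G(P, c) = ¾ + P/4 (G(P, c) = -(-3 - P)/4 = ¾ + P/4)
G(4 - 1*1, R)*V = (¾ + (4 - 1*1)/4)*(-264) = (¾ + (4 - 1)/4)*(-264) = (¾ + (¼)*3)*(-264) = (¾ + ¾)*(-264) = (3/2)*(-264) = -396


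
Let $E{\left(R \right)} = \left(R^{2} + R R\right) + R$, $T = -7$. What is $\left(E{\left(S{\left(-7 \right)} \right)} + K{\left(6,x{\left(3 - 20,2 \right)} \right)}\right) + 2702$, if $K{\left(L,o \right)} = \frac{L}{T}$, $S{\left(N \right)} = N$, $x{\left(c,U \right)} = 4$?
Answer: $\frac{19545}{7} \approx 2792.1$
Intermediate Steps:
$K{\left(L,o \right)} = - \frac{L}{7}$ ($K{\left(L,o \right)} = \frac{L}{-7} = L \left(- \frac{1}{7}\right) = - \frac{L}{7}$)
$E{\left(R \right)} = R + 2 R^{2}$ ($E{\left(R \right)} = \left(R^{2} + R^{2}\right) + R = 2 R^{2} + R = R + 2 R^{2}$)
$\left(E{\left(S{\left(-7 \right)} \right)} + K{\left(6,x{\left(3 - 20,2 \right)} \right)}\right) + 2702 = \left(- 7 \left(1 + 2 \left(-7\right)\right) - \frac{6}{7}\right) + 2702 = \left(- 7 \left(1 - 14\right) - \frac{6}{7}\right) + 2702 = \left(\left(-7\right) \left(-13\right) - \frac{6}{7}\right) + 2702 = \left(91 - \frac{6}{7}\right) + 2702 = \frac{631}{7} + 2702 = \frac{19545}{7}$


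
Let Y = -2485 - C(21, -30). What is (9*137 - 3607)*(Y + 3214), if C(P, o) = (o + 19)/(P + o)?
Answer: -15549700/9 ≈ -1.7277e+6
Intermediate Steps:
C(P, o) = (19 + o)/(P + o)
Y = -22376/9 (Y = -2485 - (19 - 30)/(21 - 30) = -2485 - (-11)/(-9) = -2485 - (-1)*(-11)/9 = -2485 - 1*11/9 = -2485 - 11/9 = -22376/9 ≈ -2486.2)
(9*137 - 3607)*(Y + 3214) = (9*137 - 3607)*(-22376/9 + 3214) = (1233 - 3607)*(6550/9) = -2374*6550/9 = -15549700/9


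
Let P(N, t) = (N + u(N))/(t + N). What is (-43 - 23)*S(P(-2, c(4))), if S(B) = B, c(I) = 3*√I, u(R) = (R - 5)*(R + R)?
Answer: -429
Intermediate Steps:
u(R) = 2*R*(-5 + R) (u(R) = (-5 + R)*(2*R) = 2*R*(-5 + R))
P(N, t) = (N + 2*N*(-5 + N))/(N + t) (P(N, t) = (N + 2*N*(-5 + N))/(t + N) = (N + 2*N*(-5 + N))/(N + t))
(-43 - 23)*S(P(-2, c(4))) = (-43 - 23)*(-2*(-9 + 2*(-2))/(-2 + 3*√4)) = -(-132)*(-9 - 4)/(-2 + 3*2) = -(-132)*(-13)/(-2 + 6) = -(-132)*(-13)/4 = -66*13/2 = -429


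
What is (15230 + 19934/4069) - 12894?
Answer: 9525118/4069 ≈ 2340.9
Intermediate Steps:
(15230 + 19934/4069) - 12894 = 61990804/4069 - 12894 = 9525118/4069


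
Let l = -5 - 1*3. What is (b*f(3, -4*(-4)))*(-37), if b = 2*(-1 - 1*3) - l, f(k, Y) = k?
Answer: 0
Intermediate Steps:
l = -8 (l = -5 - 3 = -8)
b = 0 (b = 2*(-1 - 1*3) - 1*(-8) = 2*(-1 - 3) + 8 = 2*(-4) + 8 = -8 + 8 = 0)
(b*f(3, -4*(-4)))*(-37) = (0*3)*(-37) = 0*(-37) = 0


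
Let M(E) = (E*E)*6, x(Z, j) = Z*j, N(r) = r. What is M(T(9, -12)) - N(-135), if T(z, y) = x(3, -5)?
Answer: 1485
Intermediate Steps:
T(z, y) = -15 (T(z, y) = 3*(-5) = -15)
M(E) = 6*E² (M(E) = E²*6 = 6*E²)
M(T(9, -12)) - N(-135) = 6*(-15)² - 1*(-135) = 6*225 + 135 = 1350 + 135 = 1485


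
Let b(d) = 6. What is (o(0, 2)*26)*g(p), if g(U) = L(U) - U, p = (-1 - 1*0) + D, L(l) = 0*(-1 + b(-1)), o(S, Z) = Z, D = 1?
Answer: 0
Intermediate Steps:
L(l) = 0 (L(l) = 0*(-1 + 6) = 0*5 = 0)
p = 0 (p = (-1 - 1*0) + 1 = (-1 + 0) + 1 = -1 + 1 = 0)
g(U) = -U (g(U) = 0 - U = -U)
(o(0, 2)*26)*g(p) = (2*26)*(-1*0) = 52*0 = 0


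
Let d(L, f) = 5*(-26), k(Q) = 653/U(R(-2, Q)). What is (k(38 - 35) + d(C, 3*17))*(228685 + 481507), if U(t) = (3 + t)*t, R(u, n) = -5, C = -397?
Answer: -229747112/5 ≈ -4.5949e+7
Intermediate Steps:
U(t) = t*(3 + t)
k(Q) = 653/10 (k(Q) = 653/((-5*(3 - 5))) = 653/((-5*(-2))) = 653/10)
d(L, f) = -130
(k(38 - 35) + d(C, 3*17))*(228685 + 481507) = (653/10 - 130)*(228685 + 481507) = -647/10*710192 = -229747112/5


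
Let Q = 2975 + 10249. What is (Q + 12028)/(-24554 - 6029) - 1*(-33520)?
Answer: 1025116908/30583 ≈ 33519.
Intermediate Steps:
Q = 13224
(Q + 12028)/(-24554 - 6029) - 1*(-33520) = (13224 + 12028)/(-24554 - 6029) - 1*(-33520) = 25252/(-30583) + 33520 = 25252*(-1/30583) + 33520 = -25252/30583 + 33520 = 1025116908/30583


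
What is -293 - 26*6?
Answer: -449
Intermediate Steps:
-293 - 26*6 = -293 - 1*156 = -293 - 156 = -449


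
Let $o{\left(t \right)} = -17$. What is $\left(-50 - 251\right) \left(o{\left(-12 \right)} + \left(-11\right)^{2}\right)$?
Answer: $-31304$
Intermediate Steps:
$\left(-50 - 251\right) \left(o{\left(-12 \right)} + \left(-11\right)^{2}\right) = \left(-50 - 251\right) \left(-17 + \left(-11\right)^{2}\right) = - 301 \left(-17 + 121\right) = \left(-301\right) 104 = -31304$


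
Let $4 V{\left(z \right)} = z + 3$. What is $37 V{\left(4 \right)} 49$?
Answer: $\frac{12691}{4} \approx 3172.8$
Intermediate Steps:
$V{\left(z \right)} = \frac{3}{4} + \frac{z}{4}$ ($V{\left(z \right)} = \frac{z + 3}{4} = \frac{3 + z}{4} = \frac{3}{4} + \frac{z}{4}$)
$37 V{\left(4 \right)} 49 = 37 \left(\frac{3}{4} + \frac{1}{4} \cdot 4\right) 49 = 37 \left(\frac{3}{4} + 1\right) 49 = 37 \cdot \frac{7}{4} \cdot 49 = \frac{259}{4} \cdot 49 = \frac{12691}{4}$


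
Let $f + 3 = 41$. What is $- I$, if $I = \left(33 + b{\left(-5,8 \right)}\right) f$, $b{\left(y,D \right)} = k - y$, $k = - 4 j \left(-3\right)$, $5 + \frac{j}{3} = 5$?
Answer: $-1444$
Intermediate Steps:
$j = 0$ ($j = -15 + 3 \cdot 5 = -15 + 15 = 0$)
$k = 0$ ($k = \left(-4\right) 0 \left(-3\right) = 0 \left(-3\right) = 0$)
$f = 38$ ($f = -3 + 41 = 38$)
$b{\left(y,D \right)} = - y$ ($b{\left(y,D \right)} = 0 - y = - y$)
$I = 1444$ ($I = \left(33 - -5\right) 38 = \left(33 + 5\right) 38 = 38 \cdot 38 = 1444$)
$- I = \left(-1\right) 1444 = -1444$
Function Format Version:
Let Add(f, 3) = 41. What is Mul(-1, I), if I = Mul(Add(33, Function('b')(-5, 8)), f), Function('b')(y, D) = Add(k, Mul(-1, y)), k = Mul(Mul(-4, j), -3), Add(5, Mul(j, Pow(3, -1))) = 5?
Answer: -1444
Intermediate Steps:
j = 0 (j = Add(-15, Mul(3, 5)) = Add(-15, 15) = 0)
k = 0 (k = Mul(Mul(-4, 0), -3) = Mul(0, -3) = 0)
f = 38 (f = Add(-3, 41) = 38)
Function('b')(y, D) = Mul(-1, y) (Function('b')(y, D) = Add(0, Mul(-1, y)) = Mul(-1, y))
I = 1444 (I = Mul(Add(33, Mul(-1, -5)), 38) = Mul(Add(33, 5), 38) = Mul(38, 38) = 1444)
Mul(-1, I) = Mul(-1, 1444) = -1444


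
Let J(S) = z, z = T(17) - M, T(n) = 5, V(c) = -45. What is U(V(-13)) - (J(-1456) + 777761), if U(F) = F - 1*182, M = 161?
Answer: -777832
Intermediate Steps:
U(F) = -182 + F (U(F) = F - 182 = -182 + F)
z = -156 (z = 5 - 1*161 = 5 - 161 = -156)
J(S) = -156
U(V(-13)) - (J(-1456) + 777761) = (-182 - 45) - (-156 + 777761) = -227 - 1*777605 = -227 - 777605 = -777832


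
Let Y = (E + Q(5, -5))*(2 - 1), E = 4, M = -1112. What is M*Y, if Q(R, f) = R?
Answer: -10008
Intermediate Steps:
Y = 9 (Y = (4 + 5)*(2 - 1) = 9*1 = 9)
M*Y = -1112*9 = -10008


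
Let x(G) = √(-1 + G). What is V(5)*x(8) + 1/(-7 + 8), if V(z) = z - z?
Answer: 1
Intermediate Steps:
V(z) = 0
V(5)*x(8) + 1/(-7 + 8) = 0*√(-1 + 8) + 1/(-7 + 8) = 0*√7 + 1/1 = 0 + 1 = 1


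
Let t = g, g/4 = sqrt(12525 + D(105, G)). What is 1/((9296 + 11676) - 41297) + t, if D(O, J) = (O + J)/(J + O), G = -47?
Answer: -1/20325 + 4*sqrt(12526) ≈ 447.68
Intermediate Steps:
D(O, J) = 1 (D(O, J) = (J + O)/(J + O) = 1)
g = 4*sqrt(12526) (g = 4*sqrt(12525 + 1) = 4*sqrt(12526) ≈ 447.68)
t = 4*sqrt(12526) ≈ 447.68
1/((9296 + 11676) - 41297) + t = 1/((9296 + 11676) - 41297) + 4*sqrt(12526) = 1/(20972 - 41297) + 4*sqrt(12526) = 1/(-20325) + 4*sqrt(12526) = -1/20325 + 4*sqrt(12526)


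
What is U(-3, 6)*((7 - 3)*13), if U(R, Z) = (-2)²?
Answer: 208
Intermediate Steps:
U(R, Z) = 4
U(-3, 6)*((7 - 3)*13) = 4*((7 - 3)*13) = 4*(4*13) = 4*52 = 208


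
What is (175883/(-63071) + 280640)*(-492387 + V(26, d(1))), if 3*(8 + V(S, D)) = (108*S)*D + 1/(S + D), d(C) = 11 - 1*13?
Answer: -629896322440470211/4541112 ≈ -1.3871e+11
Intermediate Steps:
d(C) = -2 (d(C) = 11 - 13 = -2)
V(S, D) = -8 + 1/(3*(D + S)) + 36*D*S (V(S, D) = -8 + ((108*S)*D + 1/(S + D))/3 = -8 + (108*D*S + 1/(D + S))/3 = -8 + (1/(D + S) + 108*D*S)/3 = -8 + (1/(3*(D + S)) + 36*D*S) = -8 + 1/(3*(D + S)) + 36*D*S)
(175883/(-63071) + 280640)*(-492387 + V(26, d(1))) = (175883/(-63071) + 280640)*(-492387 + (⅓ - 8*(-2) - 8*26 + 36*(-2)*26² + 36*26*(-2)²)/(-2 + 26)) = (175883*(-1/63071) + 280640)*(-492387 + (⅓ + 16 - 208 + 36*(-2)*676 + 36*26*4)/24) = (-175883/63071 + 280640)*(-492387 + (⅓ + 16 - 208 - 48672 + 3744)/24) = 17700069557*(-492387 + (1/24)*(-135359/3))/63071 = 17700069557*(-492387 - 135359/72)/63071 = (17700069557/63071)*(-35587223/72) = -629896322440470211/4541112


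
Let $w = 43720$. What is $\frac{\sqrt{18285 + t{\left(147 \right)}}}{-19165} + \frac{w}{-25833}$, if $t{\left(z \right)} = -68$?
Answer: $- \frac{43720}{25833} - \frac{\sqrt{18217}}{19165} \approx -1.6995$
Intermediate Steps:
$\frac{\sqrt{18285 + t{\left(147 \right)}}}{-19165} + \frac{w}{-25833} = \frac{\sqrt{18285 - 68}}{-19165} + \frac{43720}{-25833} = \sqrt{18217} \left(- \frac{1}{19165}\right) + 43720 \left(- \frac{1}{25833}\right) = - \frac{\sqrt{18217}}{19165} - \frac{43720}{25833} = - \frac{43720}{25833} - \frac{\sqrt{18217}}{19165}$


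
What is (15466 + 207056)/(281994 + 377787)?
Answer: 74174/219927 ≈ 0.33727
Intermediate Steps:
(15466 + 207056)/(281994 + 377787) = 222522/659781 = 222522*(1/659781) = 74174/219927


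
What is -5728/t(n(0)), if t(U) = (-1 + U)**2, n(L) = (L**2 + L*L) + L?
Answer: -5728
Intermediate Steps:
n(L) = L + 2*L**2 (n(L) = (L**2 + L**2) + L = 2*L**2 + L = L + 2*L**2)
-5728/t(n(0)) = -5728/(-1 + 0*(1 + 2*0))**2 = -5728/(-1 + 0*(1 + 0))**2 = -5728/(-1 + 0*1)**2 = -5728/(-1 + 0)**2 = -5728/((-1)**2) = -5728/1 = -5728*1 = -5728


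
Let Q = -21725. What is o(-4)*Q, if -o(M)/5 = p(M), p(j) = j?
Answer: -434500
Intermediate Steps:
o(M) = -5*M
o(-4)*Q = -5*(-4)*(-21725) = 20*(-21725) = -434500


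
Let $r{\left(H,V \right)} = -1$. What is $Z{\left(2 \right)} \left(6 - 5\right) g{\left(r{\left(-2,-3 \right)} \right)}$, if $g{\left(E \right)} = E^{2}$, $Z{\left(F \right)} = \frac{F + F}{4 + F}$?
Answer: $\frac{2}{3} \approx 0.66667$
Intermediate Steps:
$Z{\left(F \right)} = \frac{2 F}{4 + F}$
$Z{\left(2 \right)} \left(6 - 5\right) g{\left(r{\left(-2,-3 \right)} \right)} = 2 \cdot 2 \frac{1}{4 + 2} \left(6 - 5\right) \left(-1\right)^{2} = 2 \cdot 2 \cdot \frac{1}{6} \left(6 - 5\right) 1 = 2 \cdot 2 \cdot \frac{1}{6} \cdot 1 \cdot 1 = \frac{2}{3} \cdot 1 \cdot 1 = \frac{2}{3} \cdot 1 = \frac{2}{3}$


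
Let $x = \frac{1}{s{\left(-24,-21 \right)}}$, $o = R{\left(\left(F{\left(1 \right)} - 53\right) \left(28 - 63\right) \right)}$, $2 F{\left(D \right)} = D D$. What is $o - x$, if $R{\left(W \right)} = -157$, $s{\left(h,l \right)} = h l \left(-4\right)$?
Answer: $- \frac{316511}{2016} \approx -157.0$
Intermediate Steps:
$s{\left(h,l \right)} = - 4 h l$
$F{\left(D \right)} = \frac{D^{2}}{2}$ ($F{\left(D \right)} = \frac{D D}{2} = \frac{D^{2}}{2}$)
$o = -157$
$x = - \frac{1}{2016}$ ($x = \frac{1}{\left(-4\right) \left(-24\right) \left(-21\right)} = \frac{1}{-2016} = - \frac{1}{2016} \approx -0.00049603$)
$o - x = -157 - - \frac{1}{2016} = -157 + \frac{1}{2016} = - \frac{316511}{2016}$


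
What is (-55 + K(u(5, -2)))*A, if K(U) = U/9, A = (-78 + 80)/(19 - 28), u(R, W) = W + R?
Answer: 328/27 ≈ 12.148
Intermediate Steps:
u(R, W) = R + W
A = -2/9 (A = 2/(-9) = 2*(-⅑) = -2/9 ≈ -0.22222)
K(U) = U/9 (K(U) = U*(⅑) = U/9)
(-55 + K(u(5, -2)))*A = (-55 + (5 - 2)/9)*(-2/9) = (-55 + (⅑)*3)*(-2/9) = (-55 + ⅓)*(-2/9) = -164/3*(-2/9) = 328/27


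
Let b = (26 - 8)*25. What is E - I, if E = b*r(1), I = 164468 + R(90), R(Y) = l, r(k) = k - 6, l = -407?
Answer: -166311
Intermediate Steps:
r(k) = -6 + k
b = 450 (b = 18*25 = 450)
R(Y) = -407
I = 164061 (I = 164468 - 407 = 164061)
E = -2250 (E = 450*(-6 + 1) = 450*(-5) = -2250)
E - I = -2250 - 1*164061 = -2250 - 164061 = -166311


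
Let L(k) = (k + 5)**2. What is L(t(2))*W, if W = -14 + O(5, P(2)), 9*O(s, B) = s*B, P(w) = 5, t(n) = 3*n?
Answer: -12221/9 ≈ -1357.9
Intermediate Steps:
L(k) = (5 + k)**2
O(s, B) = B*s/9 (O(s, B) = (s*B)/9 = (B*s)/9 = B*s/9)
W = -101/9 (W = -14 + (1/9)*5*5 = -14 + 25/9 = -101/9 ≈ -11.222)
L(t(2))*W = (5 + 3*2)**2*(-101/9) = (5 + 6)**2*(-101/9) = 11**2*(-101/9) = 121*(-101/9) = -12221/9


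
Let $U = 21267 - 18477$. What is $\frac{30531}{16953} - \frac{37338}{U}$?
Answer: $- \frac{30433868}{2627715} \approx -11.582$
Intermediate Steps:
$U = 2790$
$\frac{30531}{16953} - \frac{37338}{U} = \frac{30531}{16953} - \frac{37338}{2790} = 30531 \cdot \frac{1}{16953} - \frac{6223}{465} = \frac{10177}{5651} - \frac{6223}{465} = - \frac{30433868}{2627715}$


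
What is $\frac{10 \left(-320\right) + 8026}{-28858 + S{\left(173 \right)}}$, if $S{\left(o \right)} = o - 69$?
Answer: $- \frac{2413}{14377} \approx -0.16784$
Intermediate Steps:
$S{\left(o \right)} = -69 + o$
$\frac{10 \left(-320\right) + 8026}{-28858 + S{\left(173 \right)}} = \frac{10 \left(-320\right) + 8026}{-28858 + \left(-69 + 173\right)} = \frac{-3200 + 8026}{-28858 + 104} = \frac{4826}{-28754} = 4826 \left(- \frac{1}{28754}\right) = - \frac{2413}{14377}$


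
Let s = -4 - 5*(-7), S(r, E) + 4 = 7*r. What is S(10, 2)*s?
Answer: 2046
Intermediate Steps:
S(r, E) = -4 + 7*r
s = 31 (s = -4 + 35 = 31)
S(10, 2)*s = (-4 + 7*10)*31 = (-4 + 70)*31 = 66*31 = 2046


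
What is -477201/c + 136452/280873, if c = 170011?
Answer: -110834535501/47751499603 ≈ -2.3211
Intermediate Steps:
-477201/c + 136452/280873 = -477201/170011 + 136452/280873 = -110834535501/47751499603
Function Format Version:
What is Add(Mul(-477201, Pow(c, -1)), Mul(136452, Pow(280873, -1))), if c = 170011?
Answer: Rational(-110834535501, 47751499603) ≈ -2.3211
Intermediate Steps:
Add(Mul(-477201, Pow(c, -1)), Mul(136452, Pow(280873, -1))) = Add(Mul(-477201, Pow(170011, -1)), Mul(136452, Pow(280873, -1))) = Add(Mul(-477201, Rational(1, 170011)), Mul(136452, Rational(1, 280873))) = Add(Rational(-477201, 170011), Rational(136452, 280873)) = Rational(-110834535501, 47751499603)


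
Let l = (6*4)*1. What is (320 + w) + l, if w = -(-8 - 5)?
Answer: 357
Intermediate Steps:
w = 13 (w = -1*(-13) = 13)
l = 24 (l = 24*1 = 24)
(320 + w) + l = (320 + 13) + 24 = 333 + 24 = 357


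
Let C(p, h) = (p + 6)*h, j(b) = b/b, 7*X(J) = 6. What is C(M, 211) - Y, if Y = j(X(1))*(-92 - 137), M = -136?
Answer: -27201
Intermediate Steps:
X(J) = 6/7 (X(J) = (1/7)*6 = 6/7)
j(b) = 1
Y = -229 (Y = 1*(-92 - 137) = 1*(-229) = -229)
C(p, h) = h*(6 + p) (C(p, h) = (6 + p)*h = h*(6 + p))
C(M, 211) - Y = 211*(6 - 136) - 1*(-229) = 211*(-130) + 229 = -27430 + 229 = -27201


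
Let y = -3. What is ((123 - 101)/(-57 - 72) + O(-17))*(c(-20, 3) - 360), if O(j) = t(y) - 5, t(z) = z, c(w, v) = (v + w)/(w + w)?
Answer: 7579841/2580 ≈ 2937.9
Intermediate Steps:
c(w, v) = (v + w)/(2*w) (c(w, v) = (v + w)/((2*w)) = (v + w)*(1/(2*w)) = (v + w)/(2*w))
O(j) = -8 (O(j) = -3 - 5 = -8)
((123 - 101)/(-57 - 72) + O(-17))*(c(-20, 3) - 360) = ((123 - 101)/(-57 - 72) - 8)*((1/2)*(3 - 20)/(-20) - 360) = (22/(-129) - 8)*((1/2)*(-1/20)*(-17) - 360) = (22*(-1/129) - 8)*(17/40 - 360) = (-22/129 - 8)*(-14383/40) = -1054/129*(-14383/40) = 7579841/2580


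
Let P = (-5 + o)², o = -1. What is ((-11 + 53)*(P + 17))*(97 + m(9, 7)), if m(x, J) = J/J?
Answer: 218148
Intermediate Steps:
m(x, J) = 1
P = 36 (P = (-5 - 1)² = (-6)² = 36)
((-11 + 53)*(P + 17))*(97 + m(9, 7)) = ((-11 + 53)*(36 + 17))*(97 + 1) = (42*53)*98 = 2226*98 = 218148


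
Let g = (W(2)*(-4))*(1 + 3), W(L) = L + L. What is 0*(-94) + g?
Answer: -64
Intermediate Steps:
W(L) = 2*L
g = -64 (g = ((2*2)*(-4))*(1 + 3) = (4*(-4))*4 = -16*4 = -64)
0*(-94) + g = 0*(-94) - 64 = 0 - 64 = -64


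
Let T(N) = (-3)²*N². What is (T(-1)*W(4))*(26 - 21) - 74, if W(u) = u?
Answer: 106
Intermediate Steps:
T(N) = 9*N²
(T(-1)*W(4))*(26 - 21) - 74 = ((9*(-1)²)*4)*(26 - 21) - 74 = ((9*1)*4)*5 - 74 = (9*4)*5 - 74 = 36*5 - 74 = 180 - 74 = 106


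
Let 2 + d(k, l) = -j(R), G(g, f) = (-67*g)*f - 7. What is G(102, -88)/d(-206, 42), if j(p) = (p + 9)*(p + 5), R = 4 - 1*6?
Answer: -601385/23 ≈ -26147.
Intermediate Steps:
R = -2 (R = 4 - 6 = -2)
G(g, f) = -7 - 67*f*g (G(g, f) = -67*f*g - 7 = -7 - 67*f*g)
j(p) = (5 + p)*(9 + p) (j(p) = (9 + p)*(5 + p) = (5 + p)*(9 + p))
d(k, l) = -23 (d(k, l) = -2 - (45 + (-2)² + 14*(-2)) = -2 - (45 + 4 - 28) = -2 - 1*21 = -2 - 21 = -23)
G(102, -88)/d(-206, 42) = (-7 - 67*(-88)*102)/(-23) = (-7 + 601392)*(-1/23) = 601385*(-1/23) = -601385/23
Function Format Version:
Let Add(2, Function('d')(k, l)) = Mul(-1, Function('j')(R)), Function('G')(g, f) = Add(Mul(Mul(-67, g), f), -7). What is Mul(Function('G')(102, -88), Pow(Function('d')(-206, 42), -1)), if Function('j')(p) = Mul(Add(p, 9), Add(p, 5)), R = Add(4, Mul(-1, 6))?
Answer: Rational(-601385, 23) ≈ -26147.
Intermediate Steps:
R = -2 (R = Add(4, -6) = -2)
Function('G')(g, f) = Add(-7, Mul(-67, f, g)) (Function('G')(g, f) = Add(Mul(-67, f, g), -7) = Add(-7, Mul(-67, f, g)))
Function('j')(p) = Mul(Add(5, p), Add(9, p)) (Function('j')(p) = Mul(Add(9, p), Add(5, p)) = Mul(Add(5, p), Add(9, p)))
Function('d')(k, l) = -23 (Function('d')(k, l) = Add(-2, Mul(-1, Add(45, Pow(-2, 2), Mul(14, -2)))) = Add(-2, Mul(-1, Add(45, 4, -28))) = Add(-2, Mul(-1, 21)) = Add(-2, -21) = -23)
Mul(Function('G')(102, -88), Pow(Function('d')(-206, 42), -1)) = Mul(Add(-7, Mul(-67, -88, 102)), Pow(-23, -1)) = Mul(Add(-7, 601392), Rational(-1, 23)) = Mul(601385, Rational(-1, 23)) = Rational(-601385, 23)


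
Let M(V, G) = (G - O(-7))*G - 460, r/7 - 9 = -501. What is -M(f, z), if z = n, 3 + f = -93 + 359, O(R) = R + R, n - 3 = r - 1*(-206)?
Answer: -10419475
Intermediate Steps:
r = -3444 (r = 63 + 7*(-501) = 63 - 3507 = -3444)
n = -3235 (n = 3 + (-3444 - 1*(-206)) = 3 + (-3444 + 206) = 3 - 3238 = -3235)
O(R) = 2*R
f = 263 (f = -3 + (-93 + 359) = -3 + 266 = 263)
z = -3235
M(V, G) = -460 + G*(14 + G) (M(V, G) = (G - 2*(-7))*G - 460 = (G - 1*(-14))*G - 460 = (G + 14)*G - 460 = (14 + G)*G - 460 = G*(14 + G) - 460 = -460 + G*(14 + G))
-M(f, z) = -(-460 + (-3235)**2 + 14*(-3235)) = -(-460 + 10465225 - 45290) = -1*10419475 = -10419475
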